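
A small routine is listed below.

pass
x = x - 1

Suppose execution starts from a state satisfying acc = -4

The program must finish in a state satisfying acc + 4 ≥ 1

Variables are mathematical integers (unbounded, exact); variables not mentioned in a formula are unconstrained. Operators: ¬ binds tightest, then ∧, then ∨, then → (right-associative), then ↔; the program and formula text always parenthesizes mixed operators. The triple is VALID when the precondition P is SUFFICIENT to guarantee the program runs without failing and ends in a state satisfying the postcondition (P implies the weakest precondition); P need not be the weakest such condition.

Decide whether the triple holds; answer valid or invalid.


Working backward. After the program, the postcondition acc + 4 ≥ 1 must hold; in canonical form it is acc ≥ -3.
Before x := x - 1: acc ≥ -3
Before skip: acc ≥ -3
The weakest precondition is acc ≥ -3.
Check whether acc = -4 implies it.
Countermodel: at the initial state acc = -4, the precondition holds but the weakest precondition fails.
Answer: invalid


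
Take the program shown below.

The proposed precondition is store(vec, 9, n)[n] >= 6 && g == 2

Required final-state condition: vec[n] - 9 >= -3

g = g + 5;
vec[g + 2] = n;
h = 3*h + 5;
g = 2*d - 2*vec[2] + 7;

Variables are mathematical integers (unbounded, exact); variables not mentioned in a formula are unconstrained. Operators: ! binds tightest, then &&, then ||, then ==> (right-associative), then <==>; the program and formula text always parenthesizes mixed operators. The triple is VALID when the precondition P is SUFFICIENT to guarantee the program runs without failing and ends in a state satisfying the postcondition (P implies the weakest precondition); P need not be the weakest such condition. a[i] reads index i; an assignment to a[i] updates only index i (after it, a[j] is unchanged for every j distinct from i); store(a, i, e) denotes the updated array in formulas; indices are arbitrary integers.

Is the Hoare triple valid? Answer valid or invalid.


Working backward. After the program, the postcondition vec[n] - 9 >= -3 must hold; in canonical form it is vec[n] >= 6.
Before g := 2*d - 2*vec[2] + 7: vec[n] >= 6
Before h := 3*h + 5: vec[n] >= 6
Before vec[g + 2] := n: store(vec, g + 2, n)[n] >= 6
Before g := g + 5: store(vec, g + 7, n)[n] >= 6
The weakest precondition is store(vec, g + 7, n)[n] >= 6.
Check whether store(vec, 9, n)[n] >= 6 && g == 2 implies it.
Every state satisfying the precondition satisfies the weakest precondition: the implication holds.
Answer: valid


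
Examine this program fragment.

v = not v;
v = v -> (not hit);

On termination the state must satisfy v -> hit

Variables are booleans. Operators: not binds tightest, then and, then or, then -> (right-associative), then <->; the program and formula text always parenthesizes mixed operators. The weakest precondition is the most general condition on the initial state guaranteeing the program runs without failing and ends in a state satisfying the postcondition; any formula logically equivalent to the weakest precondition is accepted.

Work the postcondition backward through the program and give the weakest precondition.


Working backward. After the program, v -> hit must hold.
Before v := v -> (not hit): (v -> (not hit)) -> hit
Before v := not v: ((not v) -> (not hit)) -> hit
Answer: WP = ((not v) -> (not hit)) -> hit


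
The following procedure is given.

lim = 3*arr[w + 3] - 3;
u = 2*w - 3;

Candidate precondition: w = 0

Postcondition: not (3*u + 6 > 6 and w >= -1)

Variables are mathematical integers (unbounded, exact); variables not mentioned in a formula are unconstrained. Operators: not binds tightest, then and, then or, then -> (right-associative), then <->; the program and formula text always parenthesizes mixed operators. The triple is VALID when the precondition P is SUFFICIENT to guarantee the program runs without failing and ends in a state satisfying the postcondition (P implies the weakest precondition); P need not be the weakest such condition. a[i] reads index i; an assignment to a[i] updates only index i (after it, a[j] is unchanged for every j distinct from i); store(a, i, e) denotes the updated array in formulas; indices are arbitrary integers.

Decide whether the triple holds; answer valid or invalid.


Working backward. After the program, the postcondition not (3*u + 6 > 6 and w >= -1) must hold; in canonical form it is not (3*u > 0 and w >= -1).
Before u := 2*w - 3: not (6*w > 9 and w >= -1)
Before lim := 3*arr[w + 3] - 3: not (6*w > 9 and w >= -1)
The weakest precondition is not (6*w > 9 and w >= -1).
Check whether w = 0 implies it.
Every state satisfying the precondition satisfies the weakest precondition: the implication holds.
Answer: valid


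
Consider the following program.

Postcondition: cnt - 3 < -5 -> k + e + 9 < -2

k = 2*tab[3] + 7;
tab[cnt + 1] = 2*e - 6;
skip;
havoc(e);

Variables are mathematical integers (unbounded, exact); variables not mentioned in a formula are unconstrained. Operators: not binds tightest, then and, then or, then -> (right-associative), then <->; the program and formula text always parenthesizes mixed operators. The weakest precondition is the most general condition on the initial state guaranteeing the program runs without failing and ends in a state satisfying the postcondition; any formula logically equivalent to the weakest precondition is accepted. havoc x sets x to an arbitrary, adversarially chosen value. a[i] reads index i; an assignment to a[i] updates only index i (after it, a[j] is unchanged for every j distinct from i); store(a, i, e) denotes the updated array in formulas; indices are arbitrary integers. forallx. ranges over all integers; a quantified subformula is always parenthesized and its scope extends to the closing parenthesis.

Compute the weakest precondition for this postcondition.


Working backward. After the program, the postcondition cnt - 3 < -5 -> k + e + 9 < -2 must hold; in canonical form it is cnt < -2 -> e + k < -11.
Before havoc e: forall e_1. (cnt < -2 -> e_1 + k < -11)
Before skip: forall e_1. (cnt < -2 -> e_1 + k < -11)
Before tab[cnt + 1] := 2*e - 6: forall e_1. (cnt < -2 -> e_1 + k < -11)
Before k := 2*tab[3] + 7: forall e_1. (cnt < -2 -> 2*tab[3] + e_1 < -18)
Answer: WP = forall e_1. (cnt < -2 -> 2*tab[3] + e_1 < -18)


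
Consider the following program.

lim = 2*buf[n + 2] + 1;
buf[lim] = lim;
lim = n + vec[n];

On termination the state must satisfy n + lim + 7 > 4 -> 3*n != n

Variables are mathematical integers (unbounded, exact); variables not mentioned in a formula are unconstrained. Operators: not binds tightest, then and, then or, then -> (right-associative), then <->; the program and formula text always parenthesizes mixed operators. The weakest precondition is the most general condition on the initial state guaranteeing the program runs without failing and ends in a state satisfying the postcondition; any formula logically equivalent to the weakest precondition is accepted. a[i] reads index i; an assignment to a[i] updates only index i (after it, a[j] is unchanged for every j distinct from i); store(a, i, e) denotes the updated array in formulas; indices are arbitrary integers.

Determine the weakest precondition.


Working backward. After the program, the postcondition n + lim + 7 > 4 -> 3*n != n must hold; in canonical form it is lim + n > -3 -> 2*n != 0.
Before lim := n + vec[n]: vec[n] + 2*n > -3 -> 2*n != 0
Before buf[lim] := lim: vec[n] + 2*n > -3 -> 2*n != 0
Before lim := 2*buf[n + 2] + 1: vec[n] + 2*n > -3 -> 2*n != 0
Answer: WP = vec[n] + 2*n > -3 -> 2*n != 0


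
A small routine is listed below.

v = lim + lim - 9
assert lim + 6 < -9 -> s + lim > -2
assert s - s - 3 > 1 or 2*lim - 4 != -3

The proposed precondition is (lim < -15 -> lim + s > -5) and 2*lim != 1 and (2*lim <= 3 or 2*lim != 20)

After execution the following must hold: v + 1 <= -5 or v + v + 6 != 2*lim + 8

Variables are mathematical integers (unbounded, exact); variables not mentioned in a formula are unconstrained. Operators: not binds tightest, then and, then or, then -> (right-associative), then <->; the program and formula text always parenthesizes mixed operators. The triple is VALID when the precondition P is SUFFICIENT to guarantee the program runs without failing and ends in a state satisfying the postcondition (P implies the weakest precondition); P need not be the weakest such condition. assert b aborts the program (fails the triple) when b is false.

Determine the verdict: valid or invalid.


Working backward. After the program, the postcondition v + 1 <= -5 or v + v + 6 != 2*lim + 8 must hold; in canonical form it is v <= -6 or 2*v != 2*lim + 2.
Before assert s - s - 3 > 1 or 2*lim - 4 != -3: 2*lim != 1 and (v <= -6 or 2*v != 2*lim + 2)
Before assert lim + 6 < -9 -> s + lim > -2: (lim < -15 -> lim + s > -2) and 2*lim != 1 and (v <= -6 or 2*v != 2*lim + 2)
Before v := lim + lim - 9: (lim < -15 -> lim + s > -2) and 2*lim != 1 and (2*lim <= 3 or 2*lim != 20)
The weakest precondition is (lim < -15 -> lim + s > -2) and 2*lim != 1 and (2*lim <= 3 or 2*lim != 20).
Check whether (lim < -15 -> lim + s > -5) and 2*lim != 1 and (2*lim <= 3 or 2*lim != 20) implies it.
Countermodel: at the initial state lim = -16, s = 14, the precondition holds but the weakest precondition fails.
Answer: invalid


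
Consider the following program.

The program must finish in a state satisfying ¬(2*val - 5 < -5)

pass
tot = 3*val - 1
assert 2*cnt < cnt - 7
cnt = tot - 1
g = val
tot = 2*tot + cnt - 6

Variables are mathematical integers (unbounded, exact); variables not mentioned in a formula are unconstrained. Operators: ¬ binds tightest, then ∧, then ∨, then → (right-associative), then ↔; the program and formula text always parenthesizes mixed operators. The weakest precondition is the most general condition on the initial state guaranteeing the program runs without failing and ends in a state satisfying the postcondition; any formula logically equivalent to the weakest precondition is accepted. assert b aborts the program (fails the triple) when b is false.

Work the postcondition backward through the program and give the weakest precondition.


Working backward. After the program, the postcondition ¬(2*val - 5 < -5) must hold; in canonical form it is ¬(2*val < 0).
Before tot := 2*tot + cnt - 6: ¬(2*val < 0)
Before g := val: ¬(2*val < 0)
Before cnt := tot - 1: ¬(2*val < 0)
Before assert 2*cnt < cnt - 7: cnt < -7 ∧ (¬(2*val < 0))
Before tot := 3*val - 1: cnt < -7 ∧ (¬(2*val < 0))
Before skip: cnt < -7 ∧ (¬(2*val < 0))
Answer: WP = cnt < -7 ∧ (¬(2*val < 0))


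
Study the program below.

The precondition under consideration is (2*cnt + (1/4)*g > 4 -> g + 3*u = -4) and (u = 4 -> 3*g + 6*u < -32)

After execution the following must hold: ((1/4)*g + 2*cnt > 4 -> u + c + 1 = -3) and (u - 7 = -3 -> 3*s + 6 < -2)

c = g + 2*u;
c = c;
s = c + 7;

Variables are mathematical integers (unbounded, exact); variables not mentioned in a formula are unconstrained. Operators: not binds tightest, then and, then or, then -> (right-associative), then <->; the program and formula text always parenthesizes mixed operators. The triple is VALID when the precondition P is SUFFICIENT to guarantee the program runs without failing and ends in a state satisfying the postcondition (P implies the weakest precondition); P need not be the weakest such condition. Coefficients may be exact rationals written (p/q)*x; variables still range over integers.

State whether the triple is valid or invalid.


Working backward. After the program, the postcondition ((1/4)*g + 2*cnt > 4 -> u + c + 1 = -3) and (u - 7 = -3 -> 3*s + 6 < -2) must hold; in canonical form it is (2*cnt + (1/4)*g > 4 -> c + u = -4) and (u = 4 -> 3*s < -8).
Before s := c + 7: (2*cnt + (1/4)*g > 4 -> c + u = -4) and (u = 4 -> 3*c < -29)
Before c := c: (2*cnt + (1/4)*g > 4 -> c + u = -4) and (u = 4 -> 3*c < -29)
Before c := g + 2*u: (2*cnt + (1/4)*g > 4 -> g + 3*u = -4) and (u = 4 -> 3*g + 6*u < -29)
The weakest precondition is (2*cnt + (1/4)*g > 4 -> g + 3*u = -4) and (u = 4 -> 3*g + 6*u < -29).
Check whether (2*cnt + (1/4)*g > 4 -> g + 3*u = -4) and (u = 4 -> 3*g + 6*u < -32) implies it.
Every state satisfying the precondition satisfies the weakest precondition: the implication holds.
Answer: valid


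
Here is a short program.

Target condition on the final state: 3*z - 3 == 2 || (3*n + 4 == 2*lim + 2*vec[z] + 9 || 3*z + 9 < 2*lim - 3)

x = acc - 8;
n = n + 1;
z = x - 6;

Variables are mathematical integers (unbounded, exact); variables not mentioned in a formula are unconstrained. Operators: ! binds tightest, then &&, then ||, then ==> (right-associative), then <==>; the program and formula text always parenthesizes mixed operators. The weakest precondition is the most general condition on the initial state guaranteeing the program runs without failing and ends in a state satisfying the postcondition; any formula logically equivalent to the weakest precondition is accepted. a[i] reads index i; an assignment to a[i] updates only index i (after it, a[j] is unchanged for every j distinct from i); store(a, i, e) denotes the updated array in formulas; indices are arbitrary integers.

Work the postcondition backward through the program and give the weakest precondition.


Working backward. After the program, the postcondition 3*z - 3 == 2 || (3*n + 4 == 2*lim + 2*vec[z] + 9 || 3*z + 9 < 2*lim - 3) must hold; in canonical form it is 3*z == 5 || 3*n == 2*vec[z] + 2*lim + 5 || 3*z < 2*lim - 12.
Before z := x - 6: 3*x == 23 || 3*n == 2*vec[x - 6] + 2*lim + 5 || 3*x < 2*lim + 6
Before n := n + 1: 3*x == 23 || 3*n == 2*vec[x - 6] + 2*lim + 2 || 3*x < 2*lim + 6
Before x := acc - 8: 3*acc == 47 || 3*n == 2*vec[acc - 14] + 2*lim + 2 || 3*acc < 2*lim + 30
Answer: WP = 3*acc == 47 || 3*n == 2*vec[acc - 14] + 2*lim + 2 || 3*acc < 2*lim + 30


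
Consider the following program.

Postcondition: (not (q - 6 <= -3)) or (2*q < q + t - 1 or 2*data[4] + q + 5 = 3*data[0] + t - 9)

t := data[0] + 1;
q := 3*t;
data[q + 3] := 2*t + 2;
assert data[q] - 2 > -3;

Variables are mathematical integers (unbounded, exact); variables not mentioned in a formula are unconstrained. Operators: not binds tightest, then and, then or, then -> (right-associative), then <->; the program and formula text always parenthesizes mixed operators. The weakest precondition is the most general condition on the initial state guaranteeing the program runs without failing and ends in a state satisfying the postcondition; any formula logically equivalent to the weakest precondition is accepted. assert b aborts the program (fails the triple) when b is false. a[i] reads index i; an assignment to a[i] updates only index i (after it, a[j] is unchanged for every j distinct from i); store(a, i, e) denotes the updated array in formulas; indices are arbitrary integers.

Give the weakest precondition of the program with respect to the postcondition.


Working backward. After the program, the postcondition (not (q - 6 <= -3)) or (2*q < q + t - 1 or 2*data[4] + q + 5 = 3*data[0] + t - 9) must hold; in canonical form it is (not (q <= 3)) or q < t - 1 or 2*data[4] + q = 3*data[0] + t - 14.
Before assert data[q] - 2 > -3: data[q] > -1 and ((not (q <= 3)) or q < t - 1 or 2*data[4] + q = 3*data[0] + t - 14)
Before data[q + 3] := 2*t + 2: store(data, q + 3, 2*t + 2)[q] > -1 and ((not (q <= 3)) or q < t - 1 or 2*store(data, q + 3, 2*t + 2)[4] + q = 3*store(data, q + 3, 2*t + 2)[0] + t - 14)
Before q := 3*t: store(data, 3*t + 3, 2*t + 2)[3*t] > -1 and ((not (3*t <= 3)) or 2*t < -1 or 2*store(data, 3*t + 3, 2*t + 2)[4] + 2*t = 3*store(data, 3*t + 3, 2*t + 2)[0] - 14)
Before t := data[0] + 1: store(data, 3*data[0] + 6, 2*data[0] + 4)[3*data[0] + 3] > -1 and ((not (3*data[0] <= 0)) or 2*data[0] < -3 or 2*data[0] + 2*store(data, 3*data[0] + 6, 2*data[0] + 4)[4] = 3*store(data, 3*data[0] + 6, 2*data[0] + 4)[0] - 16)
Answer: WP = store(data, 3*data[0] + 6, 2*data[0] + 4)[3*data[0] + 3] > -1 and ((not (3*data[0] <= 0)) or 2*data[0] < -3 or 2*data[0] + 2*store(data, 3*data[0] + 6, 2*data[0] + 4)[4] = 3*store(data, 3*data[0] + 6, 2*data[0] + 4)[0] - 16)


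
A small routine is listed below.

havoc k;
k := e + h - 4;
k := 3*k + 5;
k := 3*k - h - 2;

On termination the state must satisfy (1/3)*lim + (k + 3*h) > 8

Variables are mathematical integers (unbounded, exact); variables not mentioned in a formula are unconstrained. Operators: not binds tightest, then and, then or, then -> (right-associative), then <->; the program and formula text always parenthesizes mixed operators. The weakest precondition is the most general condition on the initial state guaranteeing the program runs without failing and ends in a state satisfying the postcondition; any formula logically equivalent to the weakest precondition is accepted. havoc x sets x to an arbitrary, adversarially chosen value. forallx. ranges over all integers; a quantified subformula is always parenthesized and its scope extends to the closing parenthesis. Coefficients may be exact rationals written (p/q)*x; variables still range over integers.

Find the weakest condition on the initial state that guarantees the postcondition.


Working backward. After the program, the postcondition (1/3)*lim + (k + 3*h) > 8 must hold; in canonical form it is 3*h + k + (1/3)*lim > 8.
Before k := 3*k - h - 2: 2*h + 3*k + (1/3)*lim > 10
Before k := 3*k + 5: 2*h + 9*k + (1/3)*lim > -5
Before k := e + h - 4: 9*e + 11*h + (1/3)*lim > 31
Before havoc k: 9*e + 11*h + (1/3)*lim > 31
Answer: WP = 9*e + 11*h + (1/3)*lim > 31


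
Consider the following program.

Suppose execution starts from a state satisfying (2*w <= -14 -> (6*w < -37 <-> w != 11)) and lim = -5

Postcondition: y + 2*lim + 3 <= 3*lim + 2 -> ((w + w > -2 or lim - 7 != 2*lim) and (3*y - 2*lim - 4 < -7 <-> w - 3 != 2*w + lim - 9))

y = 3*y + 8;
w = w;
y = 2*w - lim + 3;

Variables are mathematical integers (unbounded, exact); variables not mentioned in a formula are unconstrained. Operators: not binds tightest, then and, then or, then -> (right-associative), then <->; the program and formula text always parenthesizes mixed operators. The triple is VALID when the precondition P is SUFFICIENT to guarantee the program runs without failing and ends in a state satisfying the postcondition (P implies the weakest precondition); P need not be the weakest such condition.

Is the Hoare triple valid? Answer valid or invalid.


Working backward. After the program, the postcondition y + 2*lim + 3 <= 3*lim + 2 -> ((w + w > -2 or lim - 7 != 2*lim) and (3*y - 2*lim - 4 < -7 <-> w - 3 != 2*w + lim - 9)) must hold; in canonical form it is y <= lim - 1 -> ((2*w > -2 or lim != -7) and (3*y < 2*lim - 3 <-> lim + w != 6)).
Before y := 2*w - lim + 3: 2*w <= 2*lim - 4 -> ((2*w > -2 or lim != -7) and (6*w < 5*lim - 12 <-> lim + w != 6))
Before w := w: 2*w <= 2*lim - 4 -> ((2*w > -2 or lim != -7) and (6*w < 5*lim - 12 <-> lim + w != 6))
Before y := 3*y + 8: 2*w <= 2*lim - 4 -> ((2*w > -2 or lim != -7) and (6*w < 5*lim - 12 <-> lim + w != 6))
The weakest precondition is 2*w <= 2*lim - 4 -> ((2*w > -2 or lim != -7) and (6*w < 5*lim - 12 <-> lim + w != 6)).
Check whether (2*w <= -14 -> (6*w < -37 <-> w != 11)) and lim = -5 implies it.
Every state satisfying the precondition satisfies the weakest precondition: the implication holds.
Answer: valid


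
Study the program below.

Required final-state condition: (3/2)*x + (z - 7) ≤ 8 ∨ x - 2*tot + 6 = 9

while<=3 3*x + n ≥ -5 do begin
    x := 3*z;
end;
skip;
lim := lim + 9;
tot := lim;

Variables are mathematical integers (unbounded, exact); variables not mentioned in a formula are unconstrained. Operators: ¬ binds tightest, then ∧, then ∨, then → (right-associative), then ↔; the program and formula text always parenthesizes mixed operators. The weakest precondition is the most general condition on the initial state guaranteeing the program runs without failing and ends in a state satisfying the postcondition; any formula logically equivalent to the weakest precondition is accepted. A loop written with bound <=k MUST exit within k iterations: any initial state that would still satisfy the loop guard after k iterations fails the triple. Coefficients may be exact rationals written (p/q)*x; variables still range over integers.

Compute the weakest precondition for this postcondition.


Working backward. After the program, the postcondition (3/2)*x + (z - 7) ≤ 8 ∨ x - 2*tot + 6 = 9 must hold; in canonical form it is (3/2)*x + z ≤ 15 ∨ x = 2*tot + 3.
Before tot := lim: (3/2)*x + z ≤ 15 ∨ x = 2*lim + 3
Before lim := lim + 9: (3/2)*x + z ≤ 15 ∨ x = 2*lim + 21
Before skip: (3/2)*x + z ≤ 15 ∨ x = 2*lim + 21
Before the loop (bound <=3), unroll the exhaustion recursion (WP_0 = exit-now case; WP_j = one more guarded iteration, up to j = 3):
  WP_0: (¬(n + 3*x ≥ -5)) ∧ ((3/2)*x + z ≤ 15 ∨ x = 2*lim + 21)
  WP_1: (n + 3*x ≥ -5 → ((¬(n + 9*z ≥ -5)) ∧ ((11/2)*z ≤ 15 ∨ 3*z = 2*lim + 21))) ∧ ((¬(n + 3*x ≥ -5)) → ((3/2)*x + z ≤ 15 ∨ x = 2*lim + 21))
  WP_2: (n + 3*x ≥ -5 → ((n + 9*z ≥ -5 → ((¬(n + 9*z ≥ -5)) ∧ ((11/2)*z ≤ 15 ∨ 3*z = 2*lim + 21))) ∧ ((¬(n + 9*z ≥ -5)) → ((11/2)*z ≤ 15 ∨ 3*z = 2*lim + 21)))) ∧ ((¬(n + 3*x ≥ -5)) → ((3/2)*x + z ≤ 15 ∨ x = 2*lim + 21))
  WP_3: (n + 3*x ≥ -5 → ((n + 9*z ≥ -5 → ((n + 9*z ≥ -5 → ((¬(n + 9*z ≥ -5)) ∧ ((11/2)*z ≤ 15 ∨ 3*z = 2*lim + 21))) ∧ ((¬(n + 9*z ≥ -5)) → ((11/2)*z ≤ 15 ∨ 3*z = 2*lim + 21)))) ∧ ((¬(n + 9*z ≥ -5)) → ((11/2)*z ≤ 15 ∨ 3*z = 2*lim + 21)))) ∧ ((¬(n + 3*x ≥ -5)) → ((3/2)*x + z ≤ 15 ∨ x = 2*lim + 21))
So before the loop: (n + 3*x ≥ -5 → ((n + 9*z ≥ -5 → ((n + 9*z ≥ -5 → ((¬(n + 9*z ≥ -5)) ∧ ((11/2)*z ≤ 15 ∨ 3*z = 2*lim + 21))) ∧ ((¬(n + 9*z ≥ -5)) → ((11/2)*z ≤ 15 ∨ 3*z = 2*lim + 21)))) ∧ ((¬(n + 9*z ≥ -5)) → ((11/2)*z ≤ 15 ∨ 3*z = 2*lim + 21)))) ∧ ((¬(n + 3*x ≥ -5)) → ((3/2)*x + z ≤ 15 ∨ x = 2*lim + 21))
Answer: WP = (n + 3*x ≥ -5 → ((n + 9*z ≥ -5 → ((n + 9*z ≥ -5 → ((¬(n + 9*z ≥ -5)) ∧ ((11/2)*z ≤ 15 ∨ 3*z = 2*lim + 21))) ∧ ((¬(n + 9*z ≥ -5)) → ((11/2)*z ≤ 15 ∨ 3*z = 2*lim + 21)))) ∧ ((¬(n + 9*z ≥ -5)) → ((11/2)*z ≤ 15 ∨ 3*z = 2*lim + 21)))) ∧ ((¬(n + 3*x ≥ -5)) → ((3/2)*x + z ≤ 15 ∨ x = 2*lim + 21))


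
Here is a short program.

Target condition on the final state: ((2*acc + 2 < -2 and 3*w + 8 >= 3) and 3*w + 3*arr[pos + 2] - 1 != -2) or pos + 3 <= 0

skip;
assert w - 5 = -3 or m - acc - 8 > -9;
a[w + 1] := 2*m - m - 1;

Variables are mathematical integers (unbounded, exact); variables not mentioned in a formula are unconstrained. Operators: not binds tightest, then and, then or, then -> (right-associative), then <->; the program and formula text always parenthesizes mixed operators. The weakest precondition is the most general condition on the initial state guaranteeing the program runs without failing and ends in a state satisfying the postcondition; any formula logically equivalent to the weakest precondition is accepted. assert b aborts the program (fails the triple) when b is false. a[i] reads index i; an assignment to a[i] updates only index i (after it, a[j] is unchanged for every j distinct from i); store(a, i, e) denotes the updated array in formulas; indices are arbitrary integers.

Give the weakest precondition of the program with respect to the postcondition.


Working backward. After the program, the postcondition ((2*acc + 2 < -2 and 3*w + 8 >= 3) and 3*w + 3*arr[pos + 2] - 1 != -2) or pos + 3 <= 0 must hold; in canonical form it is (2*acc < -4 and 3*w >= -5 and 3*arr[pos + 2] + 3*w != -1) or pos <= -3.
Before a[w + 1] := 2*m - m - 1: (2*acc < -4 and 3*w >= -5 and 3*arr[pos + 2] + 3*w != -1) or pos <= -3
Before assert w - 5 = -3 or m - acc - 8 > -9: (w = 2 or m > acc - 1) and ((2*acc < -4 and 3*w >= -5 and 3*arr[pos + 2] + 3*w != -1) or pos <= -3)
Before skip: (w = 2 or m > acc - 1) and ((2*acc < -4 and 3*w >= -5 and 3*arr[pos + 2] + 3*w != -1) or pos <= -3)
Answer: WP = (w = 2 or m > acc - 1) and ((2*acc < -4 and 3*w >= -5 and 3*arr[pos + 2] + 3*w != -1) or pos <= -3)


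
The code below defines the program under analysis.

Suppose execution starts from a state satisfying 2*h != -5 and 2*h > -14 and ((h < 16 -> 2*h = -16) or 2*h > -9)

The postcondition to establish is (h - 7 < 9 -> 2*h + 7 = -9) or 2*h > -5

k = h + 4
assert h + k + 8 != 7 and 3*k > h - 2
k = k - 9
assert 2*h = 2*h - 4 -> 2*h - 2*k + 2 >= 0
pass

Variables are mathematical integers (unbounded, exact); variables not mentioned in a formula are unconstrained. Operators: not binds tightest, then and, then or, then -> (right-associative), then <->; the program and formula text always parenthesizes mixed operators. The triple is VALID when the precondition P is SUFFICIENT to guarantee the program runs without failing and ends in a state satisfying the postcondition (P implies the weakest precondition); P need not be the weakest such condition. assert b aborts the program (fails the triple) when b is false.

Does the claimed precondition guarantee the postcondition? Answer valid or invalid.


Working backward. After the program, the postcondition (h - 7 < 9 -> 2*h + 7 = -9) or 2*h > -5 must hold; in canonical form it is (h < 16 -> 2*h = -16) or 2*h > -5.
Before skip: (h < 16 -> 2*h = -16) or 2*h > -5
Before assert 2*h = 2*h - 4 -> 2*h - 2*k + 2 >= 0: (h < 16 -> 2*h = -16) or 2*h > -5
Before k := k - 9: (h < 16 -> 2*h = -16) or 2*h > -5
Before assert h + k + 8 != 7 and 3*k > h - 2: h + k != -1 and 3*k > h - 2 and ((h < 16 -> 2*h = -16) or 2*h > -5)
Before k := h + 4: 2*h != -5 and 2*h > -14 and ((h < 16 -> 2*h = -16) or 2*h > -5)
The weakest precondition is 2*h != -5 and 2*h > -14 and ((h < 16 -> 2*h = -16) or 2*h > -5).
Check whether 2*h != -5 and 2*h > -14 and ((h < 16 -> 2*h = -16) or 2*h > -9) implies it.
Countermodel: at the initial state h = -4, the precondition holds but the weakest precondition fails.
Answer: invalid


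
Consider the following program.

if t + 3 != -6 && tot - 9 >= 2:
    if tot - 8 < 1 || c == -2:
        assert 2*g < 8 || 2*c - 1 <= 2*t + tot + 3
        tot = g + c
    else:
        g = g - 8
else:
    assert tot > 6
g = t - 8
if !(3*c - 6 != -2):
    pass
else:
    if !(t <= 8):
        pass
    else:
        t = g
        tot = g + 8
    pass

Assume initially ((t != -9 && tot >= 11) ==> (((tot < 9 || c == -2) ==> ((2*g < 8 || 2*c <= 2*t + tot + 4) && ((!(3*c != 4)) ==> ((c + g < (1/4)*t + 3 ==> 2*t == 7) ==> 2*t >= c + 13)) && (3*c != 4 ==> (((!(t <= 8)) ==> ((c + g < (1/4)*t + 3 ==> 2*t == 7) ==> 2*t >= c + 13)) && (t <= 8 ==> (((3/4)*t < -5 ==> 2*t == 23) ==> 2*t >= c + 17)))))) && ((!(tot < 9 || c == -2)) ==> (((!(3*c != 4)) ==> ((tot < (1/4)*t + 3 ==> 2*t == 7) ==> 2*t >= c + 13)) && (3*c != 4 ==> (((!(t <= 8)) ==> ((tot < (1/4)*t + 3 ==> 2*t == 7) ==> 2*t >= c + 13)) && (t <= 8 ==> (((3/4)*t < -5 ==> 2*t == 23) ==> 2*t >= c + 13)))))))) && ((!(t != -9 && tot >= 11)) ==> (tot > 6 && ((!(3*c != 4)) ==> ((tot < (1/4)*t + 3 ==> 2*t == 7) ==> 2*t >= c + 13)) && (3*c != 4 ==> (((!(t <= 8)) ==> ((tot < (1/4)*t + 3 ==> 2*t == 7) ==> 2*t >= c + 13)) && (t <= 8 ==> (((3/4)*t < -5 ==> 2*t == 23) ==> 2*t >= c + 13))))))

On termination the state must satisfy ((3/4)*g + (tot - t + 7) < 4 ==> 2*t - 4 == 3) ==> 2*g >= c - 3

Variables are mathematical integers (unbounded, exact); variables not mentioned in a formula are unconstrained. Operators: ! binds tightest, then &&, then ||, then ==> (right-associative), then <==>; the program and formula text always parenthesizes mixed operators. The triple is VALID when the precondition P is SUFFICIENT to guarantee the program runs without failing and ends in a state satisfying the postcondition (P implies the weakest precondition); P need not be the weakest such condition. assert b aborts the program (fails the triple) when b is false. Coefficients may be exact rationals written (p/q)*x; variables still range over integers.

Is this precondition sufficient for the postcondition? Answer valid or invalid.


Working backward. After the program, the postcondition ((3/4)*g + (tot - t + 7) < 4 ==> 2*t - 4 == 3) ==> 2*g >= c - 3 must hold; in canonical form it is ((3/4)*g + tot < t - 3 ==> 2*t == 7) ==> 2*g >= c - 3.
Then branch requires ((3/4)*g + tot < t - 3 ==> 2*t == 7) ==> 2*g >= c - 3; else branch requires ((!(t <= 8)) ==> (((3/4)*g + tot < t - 3 ==> 2*t == 7) ==> 2*g >= c - 3)) && (t <= 8 ==> (((3/4)*g < -11 ==> 2*g == 7) ==> 2*g >= c - 3)).
Before the if: ((!(3*c != 4)) ==> (((3/4)*g + tot < t - 3 ==> 2*t == 7) ==> 2*g >= c - 3)) && (3*c != 4 ==> (((!(t <= 8)) ==> (((3/4)*g + tot < t - 3 ==> 2*t == 7) ==> 2*g >= c - 3)) && (t <= 8 ==> (((3/4)*g < -11 ==> 2*g == 7) ==> 2*g >= c - 3))))
Before g := t - 8: ((!(3*c != 4)) ==> ((tot < (1/4)*t + 3 ==> 2*t == 7) ==> 2*t >= c + 13)) && (3*c != 4 ==> (((!(t <= 8)) ==> ((tot < (1/4)*t + 3 ==> 2*t == 7) ==> 2*t >= c + 13)) && (t <= 8 ==> (((3/4)*t < -5 ==> 2*t == 23) ==> 2*t >= c + 13))))
Then branch requires ((tot < 9 || c == -2) ==> ((2*g < 8 || 2*c <= 2*t + tot + 4) && ((!(3*c != 4)) ==> ((c + g < (1/4)*t + 3 ==> 2*t == 7) ==> 2*t >= c + 13)) && (3*c != 4 ==> (((!(t <= 8)) ==> ((c + g < (1/4)*t + 3 ==> 2*t == 7) ==> 2*t >= c + 13)) && (t <= 8 ==> (((3/4)*t < -5 ==> 2*t == 23) ==> 2*t >= c + 13)))))) && ((!(tot < 9 || c == -2)) ==> (((!(3*c != 4)) ==> ((tot < (1/4)*t + 3 ==> 2*t == 7) ==> 2*t >= c + 13)) && (3*c != 4 ==> (((!(t <= 8)) ==> ((tot < (1/4)*t + 3 ==> 2*t == 7) ==> 2*t >= c + 13)) && (t <= 8 ==> (((3/4)*t < -5 ==> 2*t == 23) ==> 2*t >= c + 13)))))); else branch requires tot > 6 && ((!(3*c != 4)) ==> ((tot < (1/4)*t + 3 ==> 2*t == 7) ==> 2*t >= c + 13)) && (3*c != 4 ==> (((!(t <= 8)) ==> ((tot < (1/4)*t + 3 ==> 2*t == 7) ==> 2*t >= c + 13)) && (t <= 8 ==> (((3/4)*t < -5 ==> 2*t == 23) ==> 2*t >= c + 13)))).
Before the if: ((t != -9 && tot >= 11) ==> (((tot < 9 || c == -2) ==> ((2*g < 8 || 2*c <= 2*t + tot + 4) && ((!(3*c != 4)) ==> ((c + g < (1/4)*t + 3 ==> 2*t == 7) ==> 2*t >= c + 13)) && (3*c != 4 ==> (((!(t <= 8)) ==> ((c + g < (1/4)*t + 3 ==> 2*t == 7) ==> 2*t >= c + 13)) && (t <= 8 ==> (((3/4)*t < -5 ==> 2*t == 23) ==> 2*t >= c + 13)))))) && ((!(tot < 9 || c == -2)) ==> (((!(3*c != 4)) ==> ((tot < (1/4)*t + 3 ==> 2*t == 7) ==> 2*t >= c + 13)) && (3*c != 4 ==> (((!(t <= 8)) ==> ((tot < (1/4)*t + 3 ==> 2*t == 7) ==> 2*t >= c + 13)) && (t <= 8 ==> (((3/4)*t < -5 ==> 2*t == 23) ==> 2*t >= c + 13)))))))) && ((!(t != -9 && tot >= 11)) ==> (tot > 6 && ((!(3*c != 4)) ==> ((tot < (1/4)*t + 3 ==> 2*t == 7) ==> 2*t >= c + 13)) && (3*c != 4 ==> (((!(t <= 8)) ==> ((tot < (1/4)*t + 3 ==> 2*t == 7) ==> 2*t >= c + 13)) && (t <= 8 ==> (((3/4)*t < -5 ==> 2*t == 23) ==> 2*t >= c + 13))))))
The weakest precondition is ((t != -9 && tot >= 11) ==> (((tot < 9 || c == -2) ==> ((2*g < 8 || 2*c <= 2*t + tot + 4) && ((!(3*c != 4)) ==> ((c + g < (1/4)*t + 3 ==> 2*t == 7) ==> 2*t >= c + 13)) && (3*c != 4 ==> (((!(t <= 8)) ==> ((c + g < (1/4)*t + 3 ==> 2*t == 7) ==> 2*t >= c + 13)) && (t <= 8 ==> (((3/4)*t < -5 ==> 2*t == 23) ==> 2*t >= c + 13)))))) && ((!(tot < 9 || c == -2)) ==> (((!(3*c != 4)) ==> ((tot < (1/4)*t + 3 ==> 2*t == 7) ==> 2*t >= c + 13)) && (3*c != 4 ==> (((!(t <= 8)) ==> ((tot < (1/4)*t + 3 ==> 2*t == 7) ==> 2*t >= c + 13)) && (t <= 8 ==> (((3/4)*t < -5 ==> 2*t == 23) ==> 2*t >= c + 13)))))))) && ((!(t != -9 && tot >= 11)) ==> (tot > 6 && ((!(3*c != 4)) ==> ((tot < (1/4)*t + 3 ==> 2*t == 7) ==> 2*t >= c + 13)) && (3*c != 4 ==> (((!(t <= 8)) ==> ((tot < (1/4)*t + 3 ==> 2*t == 7) ==> 2*t >= c + 13)) && (t <= 8 ==> (((3/4)*t < -5 ==> 2*t == 23) ==> 2*t >= c + 13)))))).
Check whether ((t != -9 && tot >= 11) ==> (((tot < 9 || c == -2) ==> ((2*g < 8 || 2*c <= 2*t + tot + 4) && ((!(3*c != 4)) ==> ((c + g < (1/4)*t + 3 ==> 2*t == 7) ==> 2*t >= c + 13)) && (3*c != 4 ==> (((!(t <= 8)) ==> ((c + g < (1/4)*t + 3 ==> 2*t == 7) ==> 2*t >= c + 13)) && (t <= 8 ==> (((3/4)*t < -5 ==> 2*t == 23) ==> 2*t >= c + 17)))))) && ((!(tot < 9 || c == -2)) ==> (((!(3*c != 4)) ==> ((tot < (1/4)*t + 3 ==> 2*t == 7) ==> 2*t >= c + 13)) && (3*c != 4 ==> (((!(t <= 8)) ==> ((tot < (1/4)*t + 3 ==> 2*t == 7) ==> 2*t >= c + 13)) && (t <= 8 ==> (((3/4)*t < -5 ==> 2*t == 23) ==> 2*t >= c + 13)))))))) && ((!(t != -9 && tot >= 11)) ==> (tot > 6 && ((!(3*c != 4)) ==> ((tot < (1/4)*t + 3 ==> 2*t == 7) ==> 2*t >= c + 13)) && (3*c != 4 ==> (((!(t <= 8)) ==> ((tot < (1/4)*t + 3 ==> 2*t == 7) ==> 2*t >= c + 13)) && (t <= 8 ==> (((3/4)*t < -5 ==> 2*t == 23) ==> 2*t >= c + 13)))))) implies it.
Every state satisfying the precondition satisfies the weakest precondition: the implication holds.
Answer: valid


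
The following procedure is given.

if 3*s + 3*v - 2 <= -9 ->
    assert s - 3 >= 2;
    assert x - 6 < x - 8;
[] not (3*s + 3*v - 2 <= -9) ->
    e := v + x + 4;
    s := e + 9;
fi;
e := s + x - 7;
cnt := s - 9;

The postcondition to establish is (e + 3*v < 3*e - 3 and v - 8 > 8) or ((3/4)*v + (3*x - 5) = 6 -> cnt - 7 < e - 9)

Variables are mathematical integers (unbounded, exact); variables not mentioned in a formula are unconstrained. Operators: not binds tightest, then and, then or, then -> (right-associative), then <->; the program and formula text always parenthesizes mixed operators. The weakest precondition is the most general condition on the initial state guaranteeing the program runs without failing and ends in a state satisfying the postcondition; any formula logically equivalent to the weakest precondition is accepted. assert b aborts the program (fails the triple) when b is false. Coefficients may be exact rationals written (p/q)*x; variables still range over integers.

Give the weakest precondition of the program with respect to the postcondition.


Working backward. After the program, the postcondition (e + 3*v < 3*e - 3 and v - 8 > 8) or ((3/4)*v + (3*x - 5) = 6 -> cnt - 7 < e - 9) must hold; in canonical form it is (3*v < 2*e - 3 and v > 16) or ((3/4)*v + 3*x = 11 -> cnt < e - 2).
Before cnt := s - 9: (3*v < 2*e - 3 and v > 16) or ((3/4)*v + 3*x = 11 -> s < e + 7)
Before e := s + x - 7: (3*v < 2*s + 2*x - 17 and v > 16) or ((3/4)*v + 3*x = 11 -> x > 0)
Then branch requires false; else branch requires (v < 4*x + 9 and v > 16) or ((3/4)*v + 3*x = 11 -> x > 0).
Before the if: (not (3*s + 3*v <= -7)) and ((not (3*s + 3*v <= -7)) -> ((v < 4*x + 9 and v > 16) or ((3/4)*v + 3*x = 11 -> x > 0)))
Answer: WP = (not (3*s + 3*v <= -7)) and ((not (3*s + 3*v <= -7)) -> ((v < 4*x + 9 and v > 16) or ((3/4)*v + 3*x = 11 -> x > 0)))


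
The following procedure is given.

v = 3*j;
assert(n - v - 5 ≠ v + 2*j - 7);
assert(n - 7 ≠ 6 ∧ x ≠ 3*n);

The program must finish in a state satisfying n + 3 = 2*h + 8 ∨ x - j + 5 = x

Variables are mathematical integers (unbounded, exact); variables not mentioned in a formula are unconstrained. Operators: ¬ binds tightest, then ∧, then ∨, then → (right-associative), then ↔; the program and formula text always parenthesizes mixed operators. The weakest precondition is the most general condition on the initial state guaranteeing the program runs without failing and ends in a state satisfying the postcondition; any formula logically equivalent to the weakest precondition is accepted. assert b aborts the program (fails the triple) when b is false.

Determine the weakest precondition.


Working backward. After the program, the postcondition n + 3 = 2*h + 8 ∨ x - j + 5 = x must hold; in canonical form it is n = 2*h + 5 ∨ j = 5.
Before assert n - 7 ≠ 6 ∧ x ≠ 3*n: n ≠ 13 ∧ x ≠ 3*n ∧ (n = 2*h + 5 ∨ j = 5)
Before assert n - v - 5 ≠ v + 2*j - 7: n ≠ 2*j + 2*v - 2 ∧ n ≠ 13 ∧ x ≠ 3*n ∧ (n = 2*h + 5 ∨ j = 5)
Before v := 3*j: n ≠ 8*j - 2 ∧ n ≠ 13 ∧ x ≠ 3*n ∧ (n = 2*h + 5 ∨ j = 5)
Answer: WP = n ≠ 8*j - 2 ∧ n ≠ 13 ∧ x ≠ 3*n ∧ (n = 2*h + 5 ∨ j = 5)


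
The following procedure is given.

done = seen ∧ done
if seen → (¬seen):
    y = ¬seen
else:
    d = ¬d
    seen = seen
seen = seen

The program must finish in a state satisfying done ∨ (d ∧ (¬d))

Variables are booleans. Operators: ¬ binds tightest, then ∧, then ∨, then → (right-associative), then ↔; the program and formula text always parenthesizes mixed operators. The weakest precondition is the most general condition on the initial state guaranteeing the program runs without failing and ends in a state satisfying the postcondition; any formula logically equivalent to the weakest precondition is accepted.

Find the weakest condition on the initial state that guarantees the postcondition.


Working backward. After the program, the postcondition done ∨ (d ∧ (¬d)) must hold; in canonical form it is done.
Before seen := seen: done
Then branch requires done; else branch requires done.
Before the if: ((seen → (¬seen)) → done) ∧ ((¬(seen → (¬seen))) → done)
Before done := seen ∧ done: ((seen → (¬seen)) → (seen ∧ done)) ∧ ((¬(seen → (¬seen))) → (seen ∧ done))
Answer: WP = ((seen → (¬seen)) → (seen ∧ done)) ∧ ((¬(seen → (¬seen))) → (seen ∧ done))


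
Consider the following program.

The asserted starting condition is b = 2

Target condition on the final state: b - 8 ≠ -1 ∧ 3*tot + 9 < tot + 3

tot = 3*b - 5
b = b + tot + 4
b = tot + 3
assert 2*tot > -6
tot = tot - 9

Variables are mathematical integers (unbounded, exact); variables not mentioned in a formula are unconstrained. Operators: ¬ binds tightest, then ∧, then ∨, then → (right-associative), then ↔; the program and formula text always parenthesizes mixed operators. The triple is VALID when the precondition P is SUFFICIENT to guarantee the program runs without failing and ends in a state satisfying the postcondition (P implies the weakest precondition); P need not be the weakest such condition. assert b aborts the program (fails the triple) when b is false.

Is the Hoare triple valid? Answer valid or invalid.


Working backward. After the program, the postcondition b - 8 ≠ -1 ∧ 3*tot + 9 < tot + 3 must hold; in canonical form it is b ≠ 7 ∧ 2*tot < -6.
Before tot := tot - 9: b ≠ 7 ∧ 2*tot < 12
Before assert 2*tot > -6: 2*tot > -6 ∧ b ≠ 7 ∧ 2*tot < 12
Before b := tot + 3: 2*tot > -6 ∧ tot ≠ 4 ∧ 2*tot < 12
Before b := b + tot + 4: 2*tot > -6 ∧ tot ≠ 4 ∧ 2*tot < 12
Before tot := 3*b - 5: 6*b > 4 ∧ 3*b ≠ 9 ∧ 6*b < 22
The weakest precondition is 6*b > 4 ∧ 3*b ≠ 9 ∧ 6*b < 22.
Check whether b = 2 implies it.
Every state satisfying the precondition satisfies the weakest precondition: the implication holds.
Answer: valid


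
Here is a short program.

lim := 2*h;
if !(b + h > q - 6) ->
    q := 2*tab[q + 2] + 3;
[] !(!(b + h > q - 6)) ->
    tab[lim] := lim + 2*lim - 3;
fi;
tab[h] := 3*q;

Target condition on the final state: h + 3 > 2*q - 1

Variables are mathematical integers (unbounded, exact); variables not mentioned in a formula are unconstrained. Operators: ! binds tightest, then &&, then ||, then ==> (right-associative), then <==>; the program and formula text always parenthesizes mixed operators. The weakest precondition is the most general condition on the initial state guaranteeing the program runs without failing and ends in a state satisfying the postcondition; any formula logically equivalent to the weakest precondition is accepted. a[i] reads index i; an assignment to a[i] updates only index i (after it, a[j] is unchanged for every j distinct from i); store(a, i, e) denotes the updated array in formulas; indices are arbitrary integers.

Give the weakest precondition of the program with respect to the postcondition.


Working backward. After the program, the postcondition h + 3 > 2*q - 1 must hold; in canonical form it is h > 2*q - 4.
Before tab[h] := 3*q: h > 2*q - 4
Then branch requires h > 4*tab[q + 2] + 2; else branch requires h > 2*q - 4.
Before the if: ((!(b + h > q - 6)) ==> h > 4*tab[q + 2] + 2) && (b + h > q - 6 ==> h > 2*q - 4)
Before lim := 2*h: ((!(b + h > q - 6)) ==> h > 4*tab[q + 2] + 2) && (b + h > q - 6 ==> h > 2*q - 4)
Answer: WP = ((!(b + h > q - 6)) ==> h > 4*tab[q + 2] + 2) && (b + h > q - 6 ==> h > 2*q - 4)


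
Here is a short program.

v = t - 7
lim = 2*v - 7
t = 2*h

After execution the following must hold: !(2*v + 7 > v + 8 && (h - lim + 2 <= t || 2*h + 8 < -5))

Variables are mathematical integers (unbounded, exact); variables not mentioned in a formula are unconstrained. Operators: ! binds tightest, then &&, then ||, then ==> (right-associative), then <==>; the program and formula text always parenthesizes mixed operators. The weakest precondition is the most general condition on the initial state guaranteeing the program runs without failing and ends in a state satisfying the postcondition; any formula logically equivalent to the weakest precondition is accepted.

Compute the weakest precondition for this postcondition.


Working backward. After the program, the postcondition !(2*v + 7 > v + 8 && (h - lim + 2 <= t || 2*h + 8 < -5)) must hold; in canonical form it is !(v > 1 && (h <= lim + t - 2 || 2*h < -13)).
Before t := 2*h: !(v > 1 && (h + lim >= 2 || 2*h < -13))
Before lim := 2*v - 7: !(v > 1 && (h + 2*v >= 9 || 2*h < -13))
Before v := t - 7: !(t > 8 && (h + 2*t >= 23 || 2*h < -13))
Answer: WP = !(t > 8 && (h + 2*t >= 23 || 2*h < -13))
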